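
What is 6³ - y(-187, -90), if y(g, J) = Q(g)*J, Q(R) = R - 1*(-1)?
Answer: -16524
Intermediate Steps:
Q(R) = 1 + R (Q(R) = R + 1 = 1 + R)
y(g, J) = J*(1 + g) (y(g, J) = (1 + g)*J = J*(1 + g))
6³ - y(-187, -90) = 6³ - (-90)*(1 - 187) = 216 - (-90)*(-186) = 216 - 1*16740 = 216 - 16740 = -16524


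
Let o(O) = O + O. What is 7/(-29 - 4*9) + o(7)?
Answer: 903/65 ≈ 13.892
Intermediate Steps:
o(O) = 2*O
7/(-29 - 4*9) + o(7) = 7/(-29 - 4*9) + 2*7 = 7/(-29 - 36) + 14 = 7/(-65) + 14 = -1/65*7 + 14 = -7/65 + 14 = 903/65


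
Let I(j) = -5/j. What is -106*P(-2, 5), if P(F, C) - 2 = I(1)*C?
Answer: 2438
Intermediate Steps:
P(F, C) = 2 - 5*C (P(F, C) = 2 + (-5/1)*C = 2 + (-5*1)*C = 2 - 5*C)
-106*P(-2, 5) = -106*(2 - 5*5) = -106*(2 - 25) = -106*(-23) = 2438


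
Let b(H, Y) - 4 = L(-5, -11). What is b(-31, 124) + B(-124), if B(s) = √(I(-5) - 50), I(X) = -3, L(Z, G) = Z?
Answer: -1 + I*√53 ≈ -1.0 + 7.2801*I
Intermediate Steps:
b(H, Y) = -1 (b(H, Y) = 4 - 5 = -1)
B(s) = I*√53 (B(s) = √(-3 - 50) = √(-53) = I*√53)
b(-31, 124) + B(-124) = -1 + I*√53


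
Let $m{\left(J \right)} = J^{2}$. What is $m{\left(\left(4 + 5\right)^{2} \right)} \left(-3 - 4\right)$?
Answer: $-45927$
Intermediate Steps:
$m{\left(\left(4 + 5\right)^{2} \right)} \left(-3 - 4\right) = \left(\left(4 + 5\right)^{2}\right)^{2} \left(-3 - 4\right) = \left(9^{2}\right)^{2} \left(-7\right) = 81^{2} \left(-7\right) = 6561 \left(-7\right) = -45927$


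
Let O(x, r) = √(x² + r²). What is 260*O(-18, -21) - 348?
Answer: -348 + 780*√85 ≈ 6843.2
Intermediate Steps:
O(x, r) = √(r² + x²)
260*O(-18, -21) - 348 = 260*√((-21)² + (-18)²) - 348 = 260*√(441 + 324) - 348 = 260*√765 - 348 = 260*(3*√85) - 348 = 780*√85 - 348 = -348 + 780*√85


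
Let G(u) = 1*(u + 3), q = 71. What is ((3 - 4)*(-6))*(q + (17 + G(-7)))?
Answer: 504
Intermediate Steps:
G(u) = 3 + u (G(u) = 1*(3 + u) = 3 + u)
((3 - 4)*(-6))*(q + (17 + G(-7))) = ((3 - 4)*(-6))*(71 + (17 + (3 - 7))) = (-1*(-6))*(71 + (17 - 4)) = 6*(71 + 13) = 6*84 = 504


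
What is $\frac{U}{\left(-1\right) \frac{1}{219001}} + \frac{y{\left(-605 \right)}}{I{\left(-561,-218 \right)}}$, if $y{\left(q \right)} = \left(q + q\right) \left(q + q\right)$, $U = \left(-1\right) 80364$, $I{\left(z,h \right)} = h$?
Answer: $\frac{1918377071626}{109} \approx 1.76 \cdot 10^{10}$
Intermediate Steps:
$U = -80364$
$y{\left(q \right)} = 4 q^{2}$ ($y{\left(q \right)} = 2 q 2 q = 4 q^{2}$)
$\frac{U}{\left(-1\right) \frac{1}{219001}} + \frac{y{\left(-605 \right)}}{I{\left(-561,-218 \right)}} = - \frac{80364}{\left(-1\right) \frac{1}{219001}} + \frac{4 \left(-605\right)^{2}}{-218} = - \frac{80364}{\left(-1\right) \frac{1}{219001}} + 4 \cdot 366025 \left(- \frac{1}{218}\right) = - \frac{80364}{- \frac{1}{219001}} + 1464100 \left(- \frac{1}{218}\right) = \left(-80364\right) \left(-219001\right) - \frac{732050}{109} = 17599796364 - \frac{732050}{109} = \frac{1918377071626}{109}$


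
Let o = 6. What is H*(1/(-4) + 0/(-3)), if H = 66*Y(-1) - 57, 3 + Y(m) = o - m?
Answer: -207/4 ≈ -51.750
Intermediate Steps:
Y(m) = 3 - m (Y(m) = -3 + (6 - m) = 3 - m)
H = 207 (H = 66*(3 - 1*(-1)) - 57 = 66*(3 + 1) - 57 = 66*4 - 57 = 264 - 57 = 207)
H*(1/(-4) + 0/(-3)) = 207*(1/(-4) + 0/(-3)) = 207*(1*(-¼) + 0*(-⅓)) = 207*(-¼ + 0) = 207*(-¼) = -207/4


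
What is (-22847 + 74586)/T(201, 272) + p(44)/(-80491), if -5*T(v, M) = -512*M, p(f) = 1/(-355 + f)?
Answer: 6475834724459/3486154072064 ≈ 1.8576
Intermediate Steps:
T(v, M) = 512*M/5 (T(v, M) = -(-512)*M/5 = 512*M/5)
(-22847 + 74586)/T(201, 272) + p(44)/(-80491) = (-22847 + 74586)/(((512/5)*272)) + 1/((-355 + 44)*(-80491)) = 51739/(139264/5) - 1/80491/(-311) = 51739*(5/139264) - 1/311*(-1/80491) = 258695/139264 + 1/25032701 = 6475834724459/3486154072064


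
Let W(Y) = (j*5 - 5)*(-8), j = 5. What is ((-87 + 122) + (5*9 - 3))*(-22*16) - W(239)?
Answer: -26944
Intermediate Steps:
W(Y) = -160 (W(Y) = (5*5 - 5)*(-8) = (25 - 5)*(-8) = 20*(-8) = -160)
((-87 + 122) + (5*9 - 3))*(-22*16) - W(239) = ((-87 + 122) + (5*9 - 3))*(-22*16) - 1*(-160) = (35 + (45 - 3))*(-352) + 160 = (35 + 42)*(-352) + 160 = 77*(-352) + 160 = -27104 + 160 = -26944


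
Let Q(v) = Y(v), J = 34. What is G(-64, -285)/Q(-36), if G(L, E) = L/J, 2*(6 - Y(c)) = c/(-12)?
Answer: -64/153 ≈ -0.41830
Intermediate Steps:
Y(c) = 6 + c/24 (Y(c) = 6 - c/(2*(-12)) = 6 - c*(-1)/(2*12) = 6 - (-1)*c/24 = 6 + c/24)
G(L, E) = L/34
Q(v) = 6 + v/24
G(-64, -285)/Q(-36) = ((1/34)*(-64))/(6 + (1/24)*(-36)) = -32/(17*(6 - 3/2)) = -32/(17*9/2) = -32/17*2/9 = -64/153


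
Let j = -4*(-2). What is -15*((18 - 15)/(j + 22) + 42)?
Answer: -1263/2 ≈ -631.50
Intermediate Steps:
j = 8
-15*((18 - 15)/(j + 22) + 42) = -15*((18 - 15)/(8 + 22) + 42) = -15*(3/30 + 42) = -15*(3*(1/30) + 42) = -15*(⅒ + 42) = -15*421/10 = -1263/2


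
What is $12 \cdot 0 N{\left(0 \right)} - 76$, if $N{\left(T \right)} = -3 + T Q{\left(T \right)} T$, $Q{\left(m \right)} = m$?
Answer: $-76$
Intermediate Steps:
$N{\left(T \right)} = -3 + T^{3}$ ($N{\left(T \right)} = -3 + T T T = -3 + T^{2} T = -3 + T^{3}$)
$12 \cdot 0 N{\left(0 \right)} - 76 = 12 \cdot 0 \left(-3 + 0^{3}\right) - 76 = 12 \cdot 0 \left(-3 + 0\right) - 76 = 12 \cdot 0 \left(-3\right) - 76 = 12 \cdot 0 - 76 = 0 - 76 = -76$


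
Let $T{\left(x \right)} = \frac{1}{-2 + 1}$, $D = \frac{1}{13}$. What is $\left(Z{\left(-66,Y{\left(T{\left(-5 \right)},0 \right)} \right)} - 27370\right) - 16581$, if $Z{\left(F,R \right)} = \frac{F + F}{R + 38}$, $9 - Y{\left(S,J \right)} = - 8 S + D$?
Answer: $- \frac{1010951}{23} \approx -43954.0$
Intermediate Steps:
$D = \frac{1}{13} \approx 0.076923$
$T{\left(x \right)} = -1$ ($T{\left(x \right)} = \frac{1}{-1} = -1$)
$Y{\left(S,J \right)} = \frac{116}{13} + 8 S$ ($Y{\left(S,J \right)} = 9 - \left(- 8 S + \frac{1}{13}\right) = 9 - \left(\frac{1}{13} - 8 S\right) = 9 + \left(- \frac{1}{13} + 8 S\right) = \frac{116}{13} + 8 S$)
$Z{\left(F,R \right)} = \frac{2 F}{38 + R}$
$\left(Z{\left(-66,Y{\left(T{\left(-5 \right)},0 \right)} \right)} - 27370\right) - 16581 = \left(2 \left(-66\right) \frac{1}{38 + \left(\frac{116}{13} + 8 \left(-1\right)\right)} - 27370\right) - 16581 = \left(2 \left(-66\right) \frac{1}{38 + \left(\frac{116}{13} - 8\right)} - 27370\right) - 16581 = \left(2 \left(-66\right) \frac{1}{38 + \frac{12}{13}} - 27370\right) - 16581 = \left(2 \left(-66\right) \frac{1}{\frac{506}{13}} - 27370\right) - 16581 = \left(2 \left(-66\right) \frac{13}{506} - 27370\right) - 16581 = \left(- \frac{78}{23} - 27370\right) - 16581 = - \frac{629588}{23} - 16581 = - \frac{1010951}{23}$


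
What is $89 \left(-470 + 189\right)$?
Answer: $-25009$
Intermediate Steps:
$89 \left(-470 + 189\right) = 89 \left(-281\right) = -25009$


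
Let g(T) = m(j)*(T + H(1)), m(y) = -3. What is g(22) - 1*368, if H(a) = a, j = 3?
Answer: -437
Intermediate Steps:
g(T) = -3 - 3*T (g(T) = -3*(T + 1) = -3*(1 + T) = -3 - 3*T)
g(22) - 1*368 = (-3 - 3*22) - 1*368 = (-3 - 66) - 368 = -69 - 368 = -437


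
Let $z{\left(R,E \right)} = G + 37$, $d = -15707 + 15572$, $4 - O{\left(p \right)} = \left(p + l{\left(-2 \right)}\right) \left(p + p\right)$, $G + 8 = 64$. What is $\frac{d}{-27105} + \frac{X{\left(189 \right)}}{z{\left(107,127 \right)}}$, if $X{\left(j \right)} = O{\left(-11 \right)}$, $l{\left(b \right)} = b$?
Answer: $- \frac{169579}{56017} \approx -3.0273$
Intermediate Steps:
$G = 56$ ($G = -8 + 64 = 56$)
$O{\left(p \right)} = 4 - 2 p \left(-2 + p\right)$ ($O{\left(p \right)} = 4 - \left(p - 2\right) \left(p + p\right) = 4 - \left(-2 + p\right) 2 p = 4 - 2 p \left(-2 + p\right)$)
$X{\left(j \right)} = -282$ ($X{\left(j \right)} = 4 - 2 \left(-11\right)^{2} + 4 \left(-11\right) = 4 - 242 - 44 = -282$)
$d = -135$
$z{\left(R,E \right)} = 93$ ($z{\left(R,E \right)} = 56 + 37 = 93$)
$\frac{d}{-27105} + \frac{X{\left(189 \right)}}{z{\left(107,127 \right)}} = - \frac{135}{-27105} - \frac{282}{93} = \left(-135\right) \left(- \frac{1}{27105}\right) - \frac{94}{31} = \frac{9}{1807} - \frac{94}{31} = - \frac{169579}{56017}$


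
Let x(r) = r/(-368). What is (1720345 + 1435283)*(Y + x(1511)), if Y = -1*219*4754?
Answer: -302258576894253/92 ≈ -3.2854e+12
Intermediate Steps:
x(r) = -r/368 (x(r) = r*(-1/368) = -r/368)
Y = -1041126 (Y = -219*4754 = -1041126)
(1720345 + 1435283)*(Y + x(1511)) = (1720345 + 1435283)*(-1041126 - 1/368*1511) = 3155628*(-1041126 - 1511/368) = 3155628*(-383135879/368) = -302258576894253/92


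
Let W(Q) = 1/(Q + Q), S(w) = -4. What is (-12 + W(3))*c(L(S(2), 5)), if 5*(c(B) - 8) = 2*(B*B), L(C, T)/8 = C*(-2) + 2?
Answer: -30388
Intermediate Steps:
L(C, T) = 16 - 16*C (L(C, T) = 8*(C*(-2) + 2) = 8*(-2*C + 2) = 8*(2 - 2*C) = 16 - 16*C)
c(B) = 8 + 2*B**2/5 (c(B) = 8 + (2*(B*B))/5 = 8 + (2*B**2)/5 = 8 + 2*B**2/5)
W(Q) = 1/(2*Q)
(-12 + W(3))*c(L(S(2), 5)) = (-12 + (1/2)/3)*(8 + 2*(16 - 16*(-4))**2/5) = (-12 + (1/2)*(1/3))*(8 + 2*(16 + 64)**2/5) = (-12 + 1/6)*(8 + (2/5)*80**2) = -71*(8 + (2/5)*6400)/6 = -71*(8 + 2560)/6 = -71/6*2568 = -30388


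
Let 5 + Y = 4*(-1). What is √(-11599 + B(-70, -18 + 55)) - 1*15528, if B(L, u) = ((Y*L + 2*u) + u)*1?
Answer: -15528 + I*√10858 ≈ -15528.0 + 104.2*I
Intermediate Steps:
Y = -9 (Y = -5 + 4*(-1) = -5 - 4 = -9)
B(L, u) = -9*L + 3*u (B(L, u) = ((-9*L + 2*u) + u)*1 = (-9*L + 3*u)*1 = -9*L + 3*u)
√(-11599 + B(-70, -18 + 55)) - 1*15528 = √(-11599 + (-9*(-70) + 3*(-18 + 55))) - 1*15528 = √(-11599 + (630 + 3*37)) - 15528 = √(-11599 + (630 + 111)) - 15528 = √(-11599 + 741) - 15528 = √(-10858) - 15528 = I*√10858 - 15528 = -15528 + I*√10858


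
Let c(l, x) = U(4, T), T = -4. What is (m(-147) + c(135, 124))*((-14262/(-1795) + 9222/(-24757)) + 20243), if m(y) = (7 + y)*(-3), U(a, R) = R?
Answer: 374363168561824/44438815 ≈ 8.4242e+6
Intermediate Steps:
c(l, x) = -4
m(y) = -21 - 3*y
(m(-147) + c(135, 124))*((-14262/(-1795) + 9222/(-24757)) + 20243) = ((-21 - 3*(-147)) - 4)*((-14262/(-1795) + 9222/(-24757)) + 20243) = ((-21 + 441) - 4)*((-14262*(-1/1795) + 9222*(-1/24757)) + 20243) = (420 - 4)*((14262/1795 - 9222/24757) + 20243) = 416*(336530844/44438815 + 20243) = 416*(899911462889/44438815) = 374363168561824/44438815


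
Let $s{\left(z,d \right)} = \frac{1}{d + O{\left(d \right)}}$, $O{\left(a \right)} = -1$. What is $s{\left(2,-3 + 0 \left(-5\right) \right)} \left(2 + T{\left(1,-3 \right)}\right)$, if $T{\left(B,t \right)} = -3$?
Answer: $\frac{1}{4} \approx 0.25$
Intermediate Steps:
$s{\left(z,d \right)} = \frac{1}{-1 + d}$ ($s{\left(z,d \right)} = \frac{1}{d - 1} = \frac{1}{-1 + d}$)
$s{\left(2,-3 + 0 \left(-5\right) \right)} \left(2 + T{\left(1,-3 \right)}\right) = \frac{2 - 3}{-1 + \left(-3 + 0 \left(-5\right)\right)} = \frac{1}{-1 + \left(-3 + 0\right)} \left(-1\right) = \frac{1}{-1 - 3} \left(-1\right) = \frac{1}{-4} \left(-1\right) = \left(- \frac{1}{4}\right) \left(-1\right) = \frac{1}{4}$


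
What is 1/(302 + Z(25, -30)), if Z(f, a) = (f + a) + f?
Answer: 1/322 ≈ 0.0031056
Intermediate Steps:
Z(f, a) = a + 2*f (Z(f, a) = (a + f) + f = a + 2*f)
1/(302 + Z(25, -30)) = 1/(302 + (-30 + 2*25)) = 1/(302 + (-30 + 50)) = 1/(302 + 20) = 1/322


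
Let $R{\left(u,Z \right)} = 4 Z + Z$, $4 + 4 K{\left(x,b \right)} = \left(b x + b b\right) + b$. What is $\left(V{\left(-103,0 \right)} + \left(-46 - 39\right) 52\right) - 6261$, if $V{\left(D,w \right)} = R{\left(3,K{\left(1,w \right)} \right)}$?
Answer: $-10686$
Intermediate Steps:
$K{\left(x,b \right)} = -1 + \frac{b}{4} + \frac{b^{2}}{4} + \frac{b x}{4}$ ($K{\left(x,b \right)} = -1 + \frac{\left(b x + b b\right) + b}{4} = -1 + \frac{\left(b x + b^{2}\right) + b}{4} = -1 + \frac{\left(b^{2} + b x\right) + b}{4} = -1 + \frac{b + b^{2} + b x}{4} = -1 + \left(\frac{b}{4} + \frac{b^{2}}{4} + \frac{b x}{4}\right) = -1 + \frac{b}{4} + \frac{b^{2}}{4} + \frac{b x}{4}$)
$R{\left(u,Z \right)} = 5 Z$
$V{\left(D,w \right)} = -5 + \frac{5 w}{2} + \frac{5 w^{2}}{4}$ ($V{\left(D,w \right)} = 5 \left(-1 + \frac{w}{4} + \frac{w^{2}}{4} + \frac{1}{4} w 1\right) = 5 \left(-1 + \frac{w}{4} + \frac{w^{2}}{4} + \frac{w}{4}\right) = 5 \left(-1 + \frac{w}{2} + \frac{w^{2}}{4}\right) = -5 + \frac{5 w}{2} + \frac{5 w^{2}}{4}$)
$\left(V{\left(-103,0 \right)} + \left(-46 - 39\right) 52\right) - 6261 = \left(\left(-5 + \frac{5}{2} \cdot 0 + \frac{5 \cdot 0^{2}}{4}\right) + \left(-46 - 39\right) 52\right) - 6261 = \left(\left(-5 + 0 + \frac{5}{4} \cdot 0\right) - 4420\right) - 6261 = \left(\left(-5 + 0 + 0\right) - 4420\right) - 6261 = \left(-5 - 4420\right) - 6261 = -4425 - 6261 = -10686$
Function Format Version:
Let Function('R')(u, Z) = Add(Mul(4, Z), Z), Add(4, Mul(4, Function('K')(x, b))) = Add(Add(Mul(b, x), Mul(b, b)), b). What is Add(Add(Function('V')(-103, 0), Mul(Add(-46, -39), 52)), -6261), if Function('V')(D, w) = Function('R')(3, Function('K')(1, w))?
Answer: -10686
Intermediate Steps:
Function('K')(x, b) = Add(-1, Mul(Rational(1, 4), b), Mul(Rational(1, 4), Pow(b, 2)), Mul(Rational(1, 4), b, x)) (Function('K')(x, b) = Add(-1, Mul(Rational(1, 4), Add(Add(Mul(b, x), Mul(b, b)), b))) = Add(-1, Mul(Rational(1, 4), Add(Add(Mul(b, x), Pow(b, 2)), b))) = Add(-1, Mul(Rational(1, 4), Add(Add(Pow(b, 2), Mul(b, x)), b))) = Add(-1, Mul(Rational(1, 4), Add(b, Pow(b, 2), Mul(b, x)))) = Add(-1, Add(Mul(Rational(1, 4), b), Mul(Rational(1, 4), Pow(b, 2)), Mul(Rational(1, 4), b, x))) = Add(-1, Mul(Rational(1, 4), b), Mul(Rational(1, 4), Pow(b, 2)), Mul(Rational(1, 4), b, x)))
Function('R')(u, Z) = Mul(5, Z)
Function('V')(D, w) = Add(-5, Mul(Rational(5, 2), w), Mul(Rational(5, 4), Pow(w, 2))) (Function('V')(D, w) = Mul(5, Add(-1, Mul(Rational(1, 4), w), Mul(Rational(1, 4), Pow(w, 2)), Mul(Rational(1, 4), w, 1))) = Mul(5, Add(-1, Mul(Rational(1, 4), w), Mul(Rational(1, 4), Pow(w, 2)), Mul(Rational(1, 4), w))) = Mul(5, Add(-1, Mul(Rational(1, 2), w), Mul(Rational(1, 4), Pow(w, 2)))) = Add(-5, Mul(Rational(5, 2), w), Mul(Rational(5, 4), Pow(w, 2))))
Add(Add(Function('V')(-103, 0), Mul(Add(-46, -39), 52)), -6261) = Add(Add(Add(-5, Mul(Rational(5, 2), 0), Mul(Rational(5, 4), Pow(0, 2))), Mul(Add(-46, -39), 52)), -6261) = Add(Add(Add(-5, 0, Mul(Rational(5, 4), 0)), Mul(-85, 52)), -6261) = Add(Add(Add(-5, 0, 0), -4420), -6261) = Add(Add(-5, -4420), -6261) = Add(-4425, -6261) = -10686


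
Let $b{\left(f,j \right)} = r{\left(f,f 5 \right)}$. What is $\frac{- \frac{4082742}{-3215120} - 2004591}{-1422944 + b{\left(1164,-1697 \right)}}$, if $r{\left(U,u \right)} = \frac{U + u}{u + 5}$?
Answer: $\frac{536315782939455}{380699686792256} \approx 1.4088$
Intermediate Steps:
$r{\left(U,u \right)} = \frac{U + u}{5 + u}$
$b{\left(f,j \right)} = \frac{6 f}{5 + 5 f}$ ($b{\left(f,j \right)} = \frac{f + f 5}{5 + f 5} = \frac{f + 5 f}{5 + 5 f} = \frac{6 f}{5 + 5 f}$)
$\frac{- \frac{4082742}{-3215120} - 2004591}{-1422944 + b{\left(1164,-1697 \right)}} = \frac{- \frac{4082742}{-3215120} - 2004591}{-1422944 + \frac{6}{5} \cdot 1164 \frac{1}{1 + 1164}} = \frac{\left(-4082742\right) \left(- \frac{1}{3215120}\right) - 2004591}{-1422944 + \frac{6}{5} \cdot 1164 \cdot \frac{1}{1165}} = \frac{\frac{2041371}{1607560} - 2004591}{-1422944 + \frac{6}{5} \cdot 1164 \cdot \frac{1}{1165}} = - \frac{3222498266589}{1607560 \left(-1422944 + \frac{6984}{5825}\right)} = - \frac{3222498266589}{1607560 \left(- \frac{8288641816}{5825}\right)} = \left(- \frac{3222498266589}{1607560}\right) \left(- \frac{5825}{8288641816}\right) = \frac{536315782939455}{380699686792256}$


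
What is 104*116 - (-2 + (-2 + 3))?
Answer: 12065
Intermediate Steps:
104*116 - (-2 + (-2 + 3)) = 12064 - (-2 + 1) = 12064 - 1*(-1) = 12064 + 1 = 12065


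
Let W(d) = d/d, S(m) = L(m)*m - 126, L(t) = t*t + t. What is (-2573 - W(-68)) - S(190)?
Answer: -6897548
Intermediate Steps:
L(t) = t + t² (L(t) = t² + t = t + t²)
S(m) = -126 + m²*(1 + m) (S(m) = (m*(1 + m))*m - 126 = m²*(1 + m) - 126 = -126 + m²*(1 + m))
W(d) = 1
(-2573 - W(-68)) - S(190) = (-2573 - 1*1) - (-126 + 190²*(1 + 190)) = (-2573 - 1) - (-126 + 36100*191) = -2574 - (-126 + 6895100) = -2574 - 1*6894974 = -2574 - 6894974 = -6897548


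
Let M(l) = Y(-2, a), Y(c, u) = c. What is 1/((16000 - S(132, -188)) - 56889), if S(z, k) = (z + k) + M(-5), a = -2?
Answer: -1/40831 ≈ -2.4491e-5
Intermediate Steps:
M(l) = -2
S(z, k) = -2 + k + z (S(z, k) = (z + k) - 2 = (k + z) - 2 = -2 + k + z)
1/((16000 - S(132, -188)) - 56889) = 1/((16000 - (-2 - 188 + 132)) - 56889) = 1/((16000 - 1*(-58)) - 56889) = 1/((16000 + 58) - 56889) = 1/(16058 - 56889) = 1/(-40831) = -1/40831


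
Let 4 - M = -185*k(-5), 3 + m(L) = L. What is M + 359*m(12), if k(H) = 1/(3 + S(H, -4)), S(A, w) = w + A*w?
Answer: 61650/19 ≈ 3244.7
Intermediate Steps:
m(L) = -3 + L
k(H) = 1/(-1 - 4*H) (k(H) = 1/(3 - 4*(1 + H)) = 1/(3 + (-4 - 4*H)) = 1/(-1 - 4*H))
M = 261/19 (M = 4 - (-185)*(-1/(1 + 4*(-5))) = 4 - (-185)*(-1/(1 - 20)) = 4 - (-185)*(-1/(-19)) = 4 - (-185)*(-1*(-1/19)) = 4 - (-185)/19 = 4 - 1*(-185/19) = 4 + 185/19 = 261/19 ≈ 13.737)
M + 359*m(12) = 261/19 + 359*(-3 + 12) = 261/19 + 359*9 = 261/19 + 3231 = 61650/19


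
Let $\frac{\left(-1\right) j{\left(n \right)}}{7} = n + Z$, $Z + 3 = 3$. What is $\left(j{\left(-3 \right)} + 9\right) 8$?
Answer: $240$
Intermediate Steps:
$Z = 0$ ($Z = -3 + 3 = 0$)
$j{\left(n \right)} = - 7 n$ ($j{\left(n \right)} = - 7 \left(n + 0\right) = - 7 n$)
$\left(j{\left(-3 \right)} + 9\right) 8 = \left(\left(-7\right) \left(-3\right) + 9\right) 8 = \left(21 + 9\right) 8 = 30 \cdot 8 = 240$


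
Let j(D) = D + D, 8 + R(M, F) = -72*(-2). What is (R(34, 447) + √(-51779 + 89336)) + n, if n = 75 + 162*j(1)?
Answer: 535 + 3*√4173 ≈ 728.80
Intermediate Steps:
R(M, F) = 136 (R(M, F) = -8 - 72*(-2) = -8 + 144 = 136)
j(D) = 2*D
n = 399 (n = 75 + 162*(2*1) = 75 + 162*2 = 75 + 324 = 399)
(R(34, 447) + √(-51779 + 89336)) + n = (136 + √(-51779 + 89336)) + 399 = (136 + √37557) + 399 = (136 + 3*√4173) + 399 = 535 + 3*√4173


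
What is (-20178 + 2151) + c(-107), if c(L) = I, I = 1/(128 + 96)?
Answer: -4038047/224 ≈ -18027.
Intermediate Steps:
I = 1/224 ≈ 0.0044643
c(L) = 1/224
(-20178 + 2151) + c(-107) = (-20178 + 2151) + 1/224 = -18027 + 1/224 = -4038047/224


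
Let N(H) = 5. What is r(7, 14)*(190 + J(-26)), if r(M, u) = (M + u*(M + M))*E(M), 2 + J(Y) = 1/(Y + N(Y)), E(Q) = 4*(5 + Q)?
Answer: 1831408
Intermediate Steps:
E(Q) = 20 + 4*Q
J(Y) = -2 + 1/(5 + Y) (J(Y) = -2 + 1/(Y + 5) = -2 + 1/(5 + Y))
r(M, u) = (20 + 4*M)*(M + 2*M*u) (r(M, u) = (M + u*(M + M))*(20 + 4*M) = (M + u*(2*M))*(20 + 4*M) = (M + 2*M*u)*(20 + 4*M) = (20 + 4*M)*(M + 2*M*u))
r(7, 14)*(190 + J(-26)) = (4*7*(1 + 2*14)*(5 + 7))*(190 + (-9 - 2*(-26))/(5 - 26)) = (4*7*(1 + 28)*12)*(190 + (-9 + 52)/(-21)) = (4*7*29*12)*(190 - 1/21*43) = 9744*(190 - 43/21) = 9744*(3947/21) = 1831408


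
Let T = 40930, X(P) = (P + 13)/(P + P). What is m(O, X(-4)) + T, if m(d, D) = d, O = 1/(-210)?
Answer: 8595299/210 ≈ 40930.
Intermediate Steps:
X(P) = (13 + P)/(2*P) (X(P) = (13 + P)/((2*P)) = (13 + P)*(1/(2*P)) = (13 + P)/(2*P))
O = -1/210 ≈ -0.0047619
m(O, X(-4)) + T = -1/210 + 40930 = 8595299/210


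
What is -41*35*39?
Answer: -55965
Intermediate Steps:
-41*35*39 = -1435*39 = -55965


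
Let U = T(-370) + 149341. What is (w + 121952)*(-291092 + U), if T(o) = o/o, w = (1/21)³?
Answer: -847048104750/49 ≈ -1.7287e+10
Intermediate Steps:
w = 1/9261 (w = (1/21)³ = 1/9261 ≈ 0.00010798)
T(o) = 1
U = 149342 (U = 1 + 149341 = 149342)
(w + 121952)*(-291092 + U) = (1/9261 + 121952)*(-291092 + 149342) = (1129397473/9261)*(-141750) = -847048104750/49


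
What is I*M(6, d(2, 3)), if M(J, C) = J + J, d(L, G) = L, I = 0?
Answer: 0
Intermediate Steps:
M(J, C) = 2*J
I*M(6, d(2, 3)) = 0*(2*6) = 0*12 = 0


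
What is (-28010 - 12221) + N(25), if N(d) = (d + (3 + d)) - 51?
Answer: -40229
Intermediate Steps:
N(d) = -48 + 2*d (N(d) = (3 + 2*d) - 51 = -48 + 2*d)
(-28010 - 12221) + N(25) = (-28010 - 12221) + (-48 + 2*25) = -40231 + (-48 + 50) = -40231 + 2 = -40229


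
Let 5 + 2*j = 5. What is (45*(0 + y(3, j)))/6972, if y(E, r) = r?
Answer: 0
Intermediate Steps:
j = 0 (j = -5/2 + (½)*5 = -5/2 + 5/2 = 0)
(45*(0 + y(3, j)))/6972 = (45*(0 + 0))/6972 = (45*0)*(1/6972) = 0*(1/6972) = 0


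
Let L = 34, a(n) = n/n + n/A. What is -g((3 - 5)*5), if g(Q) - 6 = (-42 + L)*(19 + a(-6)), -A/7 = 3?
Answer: 1094/7 ≈ 156.29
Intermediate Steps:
A = -21 (A = -7*3 = -21)
a(n) = 1 - n/21 (a(n) = n/n + n/(-21) = 1 + n*(-1/21) = 1 - n/21)
g(Q) = -1094/7 (g(Q) = 6 + (-42 + 34)*(19 + (1 - 1/21*(-6))) = 6 - 8*(19 + (1 + 2/7)) = 6 - 8*(19 + 9/7) = 6 - 8*142/7 = 6 - 1136/7 = -1094/7)
-g((3 - 5)*5) = -1*(-1094/7) = 1094/7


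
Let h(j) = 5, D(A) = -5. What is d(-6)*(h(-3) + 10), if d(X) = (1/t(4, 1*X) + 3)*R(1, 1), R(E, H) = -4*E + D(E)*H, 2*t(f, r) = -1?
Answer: -135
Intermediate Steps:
t(f, r) = -½ (t(f, r) = (½)*(-1) = -½)
R(E, H) = -5*H - 4*E (R(E, H) = -4*E - 5*H = -5*H - 4*E)
d(X) = -9 (d(X) = (1/(-½) + 3)*(-5*1 - 4*1) = (-2 + 3)*(-5 - 4) = 1*(-9) = -9)
d(-6)*(h(-3) + 10) = -9*(5 + 10) = -9*15 = -135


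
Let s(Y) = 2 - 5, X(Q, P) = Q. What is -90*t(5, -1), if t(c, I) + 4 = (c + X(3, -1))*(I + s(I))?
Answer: 3240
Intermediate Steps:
s(Y) = -3
t(c, I) = -4 + (-3 + I)*(3 + c) (t(c, I) = -4 + (c + 3)*(I - 3) = -4 + (3 + c)*(-3 + I) = -4 + (-3 + I)*(3 + c))
-90*t(5, -1) = -90*(-13 - 3*5 + 3*(-1) - 1*5) = -90*(-13 - 15 - 3 - 5) = -90*(-36) = 3240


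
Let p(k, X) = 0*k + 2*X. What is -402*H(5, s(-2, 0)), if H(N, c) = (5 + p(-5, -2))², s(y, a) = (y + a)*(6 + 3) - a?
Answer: -402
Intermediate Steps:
p(k, X) = 2*X (p(k, X) = 0 + 2*X = 2*X)
s(y, a) = 8*a + 9*y (s(y, a) = (a + y)*9 - a = (9*a + 9*y) - a = 8*a + 9*y)
H(N, c) = 1 (H(N, c) = (5 + 2*(-2))² = (5 - 4)² = 1² = 1)
-402*H(5, s(-2, 0)) = -402*1 = -402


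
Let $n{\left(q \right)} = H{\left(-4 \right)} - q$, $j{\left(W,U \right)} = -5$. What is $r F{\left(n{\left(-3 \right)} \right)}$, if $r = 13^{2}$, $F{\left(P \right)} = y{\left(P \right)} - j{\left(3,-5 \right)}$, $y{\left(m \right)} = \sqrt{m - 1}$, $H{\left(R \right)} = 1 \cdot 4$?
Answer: $845 + 169 \sqrt{6} \approx 1259.0$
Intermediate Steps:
$H{\left(R \right)} = 4$
$y{\left(m \right)} = \sqrt{-1 + m}$
$n{\left(q \right)} = 4 - q$
$F{\left(P \right)} = 5 + \sqrt{-1 + P}$ ($F{\left(P \right)} = \sqrt{-1 + P} - -5 = \sqrt{-1 + P} + 5 = 5 + \sqrt{-1 + P}$)
$r = 169$
$r F{\left(n{\left(-3 \right)} \right)} = 169 \left(5 + \sqrt{-1 + \left(4 - -3\right)}\right) = 169 \left(5 + \sqrt{-1 + \left(4 + 3\right)}\right) = 169 \left(5 + \sqrt{-1 + 7}\right) = 169 \left(5 + \sqrt{6}\right) = 845 + 169 \sqrt{6}$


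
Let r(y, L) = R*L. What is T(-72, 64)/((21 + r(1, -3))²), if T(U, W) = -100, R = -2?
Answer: -100/729 ≈ -0.13717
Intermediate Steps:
r(y, L) = -2*L
T(-72, 64)/((21 + r(1, -3))²) = -100/(21 - 2*(-3))² = -100/(21 + 6)² = -100/(27²) = -100/729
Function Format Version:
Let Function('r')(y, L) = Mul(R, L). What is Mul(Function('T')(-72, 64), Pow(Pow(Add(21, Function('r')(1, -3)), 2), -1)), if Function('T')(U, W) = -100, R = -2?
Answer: Rational(-100, 729) ≈ -0.13717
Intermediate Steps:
Function('r')(y, L) = Mul(-2, L)
Mul(Function('T')(-72, 64), Pow(Pow(Add(21, Function('r')(1, -3)), 2), -1)) = Mul(-100, Pow(Pow(Add(21, Mul(-2, -3)), 2), -1)) = Mul(-100, Pow(Pow(Add(21, 6), 2), -1)) = Mul(-100, Pow(Pow(27, 2), -1)) = Mul(-100, Pow(729, -1)) = Mul(-100, Rational(1, 729)) = Rational(-100, 729)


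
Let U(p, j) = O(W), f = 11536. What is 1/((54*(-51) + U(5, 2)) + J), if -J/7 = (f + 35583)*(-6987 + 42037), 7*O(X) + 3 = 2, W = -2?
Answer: -7/80924545829 ≈ -8.6500e-11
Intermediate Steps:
O(X) = -⅐ (O(X) = -3/7 + (⅐)*2 = -3/7 + 2/7 = -⅐)
U(p, j) = -⅐
J = -11560646650 (J = -7*(11536 + 35583)*(-6987 + 42037) = -329833*35050 = -7*1651520950 = -11560646650)
1/((54*(-51) + U(5, 2)) + J) = 1/((54*(-51) - ⅐) - 11560646650) = 1/((-2754 - ⅐) - 11560646650) = 1/(-19279/7 - 11560646650) = 1/(-80924545829/7) = -7/80924545829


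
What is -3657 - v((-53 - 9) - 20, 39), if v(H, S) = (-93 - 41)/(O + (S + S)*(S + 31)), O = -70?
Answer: -9855548/2695 ≈ -3657.0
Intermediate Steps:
v(H, S) = -134/(-70 + 2*S*(31 + S)) (v(H, S) = (-93 - 41)/(-70 + (S + S)*(S + 31)) = -134/(-70 + (2*S)*(31 + S)) = -134/(-70 + 2*S*(31 + S)))
-3657 - v((-53 - 9) - 20, 39) = -3657 - (-67)/(-35 + 39**2 + 31*39) = -3657 - (-67)/(-35 + 1521 + 1209) = -3657 - (-67)/2695 = -3657 - 1*(-67/2695) = -3657 + 67/2695 = -9855548/2695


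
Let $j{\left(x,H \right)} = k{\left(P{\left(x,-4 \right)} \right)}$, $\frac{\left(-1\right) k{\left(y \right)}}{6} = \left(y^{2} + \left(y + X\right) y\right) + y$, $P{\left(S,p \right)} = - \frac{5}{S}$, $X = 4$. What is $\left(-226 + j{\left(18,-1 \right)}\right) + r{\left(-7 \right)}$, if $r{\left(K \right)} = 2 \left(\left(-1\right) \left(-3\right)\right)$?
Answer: $- \frac{5740}{27} \approx -212.59$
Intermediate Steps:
$k{\left(y \right)} = - 6 y - 6 y^{2} - 6 y \left(4 + y\right)$ ($k{\left(y \right)} = - 6 \left(\left(y^{2} + \left(y + 4\right) y\right) + y\right) = - 6 \left(\left(y^{2} + \left(4 + y\right) y\right) + y\right) = - 6 \left(\left(y^{2} + y \left(4 + y\right)\right) + y\right) = - 6 \left(y + y^{2} + y \left(4 + y\right)\right) = - 6 y - 6 y^{2} - 6 y \left(4 + y\right)$)
$j{\left(x,H \right)} = \frac{30 \left(5 - \frac{10}{x}\right)}{x}$ ($j{\left(x,H \right)} = - 6 \left(- \frac{5}{x}\right) \left(5 + 2 \left(- \frac{5}{x}\right)\right) = - 6 \left(- \frac{5}{x}\right) \left(5 - \frac{10}{x}\right) = \frac{30 \left(5 - \frac{10}{x}\right)}{x}$)
$r{\left(K \right)} = 6$ ($r{\left(K \right)} = 2 \cdot 3 = 6$)
$\left(-226 + j{\left(18,-1 \right)}\right) + r{\left(-7 \right)} = \left(-226 + \frac{150 \left(-2 + 18\right)}{324}\right) + 6 = \left(-226 + 150 \cdot \frac{1}{324} \cdot 16\right) + 6 = \left(-226 + \frac{200}{27}\right) + 6 = - \frac{5902}{27} + 6 = - \frac{5740}{27}$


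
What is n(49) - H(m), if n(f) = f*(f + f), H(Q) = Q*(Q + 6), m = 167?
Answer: -24089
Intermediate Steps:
H(Q) = Q*(6 + Q)
n(f) = 2*f**2 (n(f) = f*(2*f) = 2*f**2)
n(49) - H(m) = 2*49**2 - 167*(6 + 167) = 2*2401 - 167*173 = 4802 - 1*28891 = 4802 - 28891 = -24089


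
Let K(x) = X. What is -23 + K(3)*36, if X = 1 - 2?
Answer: -59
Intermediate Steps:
X = -1
K(x) = -1
-23 + K(3)*36 = -23 - 1*36 = -23 - 36 = -59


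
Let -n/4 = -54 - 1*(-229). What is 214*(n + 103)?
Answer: -127758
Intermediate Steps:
n = -700 (n = -4*(-54 - 1*(-229)) = -4*(-54 + 229) = -4*175 = -700)
214*(n + 103) = 214*(-700 + 103) = 214*(-597) = -127758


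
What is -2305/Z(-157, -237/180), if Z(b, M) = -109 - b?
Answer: -2305/48 ≈ -48.021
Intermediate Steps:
-2305/Z(-157, -237/180) = -2305/(-109 - 1*(-157)) = -2305/(-109 + 157) = -2305/48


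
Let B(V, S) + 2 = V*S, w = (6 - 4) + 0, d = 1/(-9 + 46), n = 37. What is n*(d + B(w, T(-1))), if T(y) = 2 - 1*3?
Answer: -147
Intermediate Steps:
T(y) = -1 (T(y) = 2 - 3 = -1)
d = 1/37 ≈ 0.027027
w = 2 (w = 2 + 0 = 2)
B(V, S) = -2 + S*V (B(V, S) = -2 + V*S = -2 + S*V)
n*(d + B(w, T(-1))) = 37*(1/37 + (-2 - 1*2)) = 37*(1/37 + (-2 - 2)) = 37*(1/37 - 4) = 37*(-147/37) = -147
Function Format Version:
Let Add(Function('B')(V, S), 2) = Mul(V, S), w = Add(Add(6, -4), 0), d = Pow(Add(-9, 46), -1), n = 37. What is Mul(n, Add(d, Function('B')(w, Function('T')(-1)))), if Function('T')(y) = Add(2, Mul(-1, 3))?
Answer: -147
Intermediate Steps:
Function('T')(y) = -1 (Function('T')(y) = Add(2, -3) = -1)
d = Rational(1, 37) (d = Pow(37, -1) = Rational(1, 37) ≈ 0.027027)
w = 2 (w = Add(2, 0) = 2)
Function('B')(V, S) = Add(-2, Mul(S, V)) (Function('B')(V, S) = Add(-2, Mul(V, S)) = Add(-2, Mul(S, V)))
Mul(n, Add(d, Function('B')(w, Function('T')(-1)))) = Mul(37, Add(Rational(1, 37), Add(-2, Mul(-1, 2)))) = Mul(37, Add(Rational(1, 37), Add(-2, -2))) = Mul(37, Add(Rational(1, 37), -4)) = Mul(37, Rational(-147, 37)) = -147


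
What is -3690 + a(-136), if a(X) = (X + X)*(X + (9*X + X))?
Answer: 403222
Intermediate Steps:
a(X) = 22*X² (a(X) = (2*X)*(X + 10*X) = (2*X)*(11*X) = 22*X²)
-3690 + a(-136) = -3690 + 22*(-136)² = -3690 + 22*18496 = -3690 + 406912 = 403222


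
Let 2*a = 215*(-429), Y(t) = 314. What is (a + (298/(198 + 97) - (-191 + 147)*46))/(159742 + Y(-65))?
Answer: -8671523/31477680 ≈ -0.27548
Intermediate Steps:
a = -92235/2 (a = (215*(-429))/2 = (1/2)*(-92235) = -92235/2 ≈ -46118.)
(a + (298/(198 + 97) - (-191 + 147)*46))/(159742 + Y(-65)) = (-92235/2 + (298/(198 + 97) - (-191 + 147)*46))/(159742 + 314) = (-92235/2 + (298/295 - (-44)*46))/160056 = (-92235/2 + ((1/295)*298 - 1*(-2024)))*(1/160056) = (-92235/2 + (298/295 + 2024))*(1/160056) = (-92235/2 + 597378/295)*(1/160056) = -26014569/590*1/160056 = -8671523/31477680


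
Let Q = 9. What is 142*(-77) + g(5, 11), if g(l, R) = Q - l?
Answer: -10930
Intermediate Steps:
g(l, R) = 9 - l
142*(-77) + g(5, 11) = 142*(-77) + (9 - 1*5) = -10934 + (9 - 5) = -10934 + 4 = -10930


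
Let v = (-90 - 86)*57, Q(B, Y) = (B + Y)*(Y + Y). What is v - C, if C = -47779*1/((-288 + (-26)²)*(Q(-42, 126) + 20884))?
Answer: -163683829853/16316176 ≈ -10032.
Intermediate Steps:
Q(B, Y) = 2*Y*(B + Y) (Q(B, Y) = (B + Y)*(2*Y) = 2*Y*(B + Y))
v = -10032 (v = -176*57 = -10032)
C = -47779/16316176 (C = -47779*1/((-288 + (-26)²)*(2*126*(-42 + 126) + 20884)) = -47779*1/((-288 + 676)*(2*126*84 + 20884)) = -47779*1/(388*(21168 + 20884)) = -47779/(388*42052) = -47779/16316176 ≈ -0.0029283)
v - C = -10032 - 1*(-47779/16316176) = -10032 + 47779/16316176 = -163683829853/16316176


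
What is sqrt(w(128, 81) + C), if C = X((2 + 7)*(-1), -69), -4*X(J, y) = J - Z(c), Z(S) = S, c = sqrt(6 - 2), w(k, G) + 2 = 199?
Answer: sqrt(799)/2 ≈ 14.133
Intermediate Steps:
w(k, G) = 197 (w(k, G) = -2 + 199 = 197)
c = 2 (c = sqrt(4) = 2)
X(J, y) = 1/2 - J/4 (X(J, y) = -(J - 1*2)/4 = -(J - 2)/4 = -(-2 + J)/4 = 1/2 - J/4)
C = 11/4 (C = 1/2 - (2 + 7)*(-1)/4 = 1/2 - 9*(-1)/4 = 1/2 - 1/4*(-9) = 1/2 + 9/4 = 11/4 ≈ 2.7500)
sqrt(w(128, 81) + C) = sqrt(197 + 11/4) = sqrt(799/4) = sqrt(799)/2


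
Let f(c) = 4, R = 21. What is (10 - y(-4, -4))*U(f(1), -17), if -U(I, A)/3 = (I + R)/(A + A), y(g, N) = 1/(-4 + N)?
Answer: 6075/272 ≈ 22.335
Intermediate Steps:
U(I, A) = -3*(21 + I)/(2*A) (U(I, A) = -3*(I + 21)/(A + A) = -3*(21 + I)/(2*A))
(10 - y(-4, -4))*U(f(1), -17) = (10 - 1/(-4 - 4))*((3/2)*(-21 - 1*4)/(-17)) = (10 - 1/(-8))*((3/2)*(-1/17)*(-21 - 4)) = (10 - 1*(-⅛))*((3/2)*(-1/17)*(-25)) = (10 + ⅛)*(75/34) = (81/8)*(75/34) = 6075/272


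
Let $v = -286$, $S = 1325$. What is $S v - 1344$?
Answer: $-380294$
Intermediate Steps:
$S v - 1344 = 1325 \left(-286\right) - 1344 = -378950 - 1344 = -380294$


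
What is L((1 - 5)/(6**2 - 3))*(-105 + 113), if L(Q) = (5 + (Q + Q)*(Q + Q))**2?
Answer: 242792648/1185921 ≈ 204.73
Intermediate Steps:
L(Q) = (5 + 4*Q**2)**2 (L(Q) = (5 + (2*Q)*(2*Q))**2 = (5 + 4*Q**2)**2)
L((1 - 5)/(6**2 - 3))*(-105 + 113) = (5 + 4*((1 - 5)/(6**2 - 3))**2)**2*(-105 + 113) = (5 + 4*(-4/(36 - 3))**2)**2*8 = (5 + 4*(-4/33)**2)**2*8 = (5 + 4*(16/1089))**2*8 = (5 + 64/1089)**2*8 = (5509/1089)**2*8 = (30349081/1185921)*8 = 242792648/1185921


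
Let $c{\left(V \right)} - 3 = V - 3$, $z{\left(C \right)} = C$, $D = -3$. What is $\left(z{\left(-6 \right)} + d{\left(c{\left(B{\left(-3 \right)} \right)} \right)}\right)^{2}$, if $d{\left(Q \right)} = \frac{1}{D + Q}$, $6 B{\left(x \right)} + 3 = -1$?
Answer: $\frac{4761}{121} \approx 39.347$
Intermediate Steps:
$B{\left(x \right)} = - \frac{2}{3}$ ($B{\left(x \right)} = - \frac{1}{2} + \frac{1}{6} \left(-1\right) = - \frac{1}{2} - \frac{1}{6} = - \frac{2}{3}$)
$c{\left(V \right)} = V$ ($c{\left(V \right)} = 3 + \left(V - 3\right) = 3 + \left(-3 + V\right) = V$)
$d{\left(Q \right)} = \frac{1}{-3 + Q}$
$\left(z{\left(-6 \right)} + d{\left(c{\left(B{\left(-3 \right)} \right)} \right)}\right)^{2} = \left(-6 + \frac{1}{-3 - \frac{2}{3}}\right)^{2} = \left(-6 + \frac{1}{- \frac{11}{3}}\right)^{2} = \left(-6 - \frac{3}{11}\right)^{2} = \left(- \frac{69}{11}\right)^{2} = \frac{4761}{121}$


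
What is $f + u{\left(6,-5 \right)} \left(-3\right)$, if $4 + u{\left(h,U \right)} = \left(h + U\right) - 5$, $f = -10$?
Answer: $14$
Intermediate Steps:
$u{\left(h,U \right)} = -9 + U + h$ ($u{\left(h,U \right)} = -4 - \left(5 - U - h\right) = -4 + \left(-5 + U + h\right) = -9 + U + h$)
$f + u{\left(6,-5 \right)} \left(-3\right) = -10 + \left(-9 - 5 + 6\right) \left(-3\right) = -10 - -24 = -10 + 24 = 14$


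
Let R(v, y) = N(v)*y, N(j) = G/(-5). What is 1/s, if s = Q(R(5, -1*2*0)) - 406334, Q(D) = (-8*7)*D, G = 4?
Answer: -1/406334 ≈ -2.4610e-6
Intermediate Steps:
N(j) = -4/5 (N(j) = 4/(-5) = 4*(-1/5) = -4/5)
R(v, y) = -4*y/5
Q(D) = -56*D
s = -406334 (s = -(-224)*-1*2*0/5 - 406334 = -(-224)*(-2*0)/5 - 406334 = -(-224)*0/5 - 406334 = -56*0 - 406334 = 0 - 406334 = -406334)
1/s = 1/(-406334) = -1/406334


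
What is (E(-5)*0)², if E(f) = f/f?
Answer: 0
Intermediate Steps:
E(f) = 1
(E(-5)*0)² = (1*0)² = 0² = 0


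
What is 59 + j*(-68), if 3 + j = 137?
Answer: -9053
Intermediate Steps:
j = 134 (j = -3 + 137 = 134)
59 + j*(-68) = 59 + 134*(-68) = 59 - 9112 = -9053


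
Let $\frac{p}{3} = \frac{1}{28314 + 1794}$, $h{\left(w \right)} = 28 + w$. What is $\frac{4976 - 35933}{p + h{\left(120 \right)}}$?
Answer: $- \frac{511836}{2447} \approx -209.17$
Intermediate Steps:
$p = \frac{1}{10036}$ ($p = \frac{3}{28314 + 1794} = \frac{3}{30108} = 3 \cdot \frac{1}{30108} = \frac{1}{10036} \approx 9.9641 \cdot 10^{-5}$)
$\frac{4976 - 35933}{p + h{\left(120 \right)}} = \frac{4976 - 35933}{\frac{1}{10036} + \left(28 + 120\right)} = - \frac{30957}{\frac{1}{10036} + 148} = - \frac{30957}{\frac{1485329}{10036}} = \left(-30957\right) \frac{10036}{1485329} = - \frac{511836}{2447}$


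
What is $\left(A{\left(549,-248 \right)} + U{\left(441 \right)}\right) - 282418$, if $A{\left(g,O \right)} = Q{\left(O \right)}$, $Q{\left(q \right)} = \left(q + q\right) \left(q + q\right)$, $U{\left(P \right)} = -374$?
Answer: $-36776$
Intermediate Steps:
$Q{\left(q \right)} = 4 q^{2}$ ($Q{\left(q \right)} = 2 q 2 q = 4 q^{2}$)
$A{\left(g,O \right)} = 4 O^{2}$
$\left(A{\left(549,-248 \right)} + U{\left(441 \right)}\right) - 282418 = \left(4 \left(-248\right)^{2} - 374\right) - 282418 = \left(4 \cdot 61504 - 374\right) - 282418 = \left(246016 - 374\right) - 282418 = 245642 - 282418 = -36776$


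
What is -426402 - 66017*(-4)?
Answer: -162334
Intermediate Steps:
-426402 - 66017*(-4) = -426402 + 264068 = -162334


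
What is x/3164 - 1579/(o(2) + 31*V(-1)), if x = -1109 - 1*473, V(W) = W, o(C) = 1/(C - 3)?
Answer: 1563/32 ≈ 48.844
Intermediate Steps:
o(C) = 1/(-3 + C)
x = -1582 (x = -1109 - 473 = -1582)
x/3164 - 1579/(o(2) + 31*V(-1)) = -1582/3164 - 1579/(1/(-3 + 2) + 31*(-1)) = -1582*1/3164 - 1579/(1/(-1) - 31) = -½ - 1579/(-1 - 31) = -½ - 1579/(-32) = -½ - 1579*(-1/32) = -½ + 1579/32 = 1563/32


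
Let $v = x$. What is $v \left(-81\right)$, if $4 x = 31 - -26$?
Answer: $- \frac{4617}{4} \approx -1154.3$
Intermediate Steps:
$x = \frac{57}{4}$ ($x = \frac{31 - -26}{4} = \frac{31 + 26}{4} = \frac{1}{4} \cdot 57 = \frac{57}{4} \approx 14.25$)
$v = \frac{57}{4} \approx 14.25$
$v \left(-81\right) = \frac{57}{4} \left(-81\right) = - \frac{4617}{4}$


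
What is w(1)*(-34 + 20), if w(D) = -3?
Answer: 42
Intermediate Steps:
w(1)*(-34 + 20) = -3*(-34 + 20) = -3*(-14) = 42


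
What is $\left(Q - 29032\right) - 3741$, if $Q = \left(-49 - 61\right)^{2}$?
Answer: $-20673$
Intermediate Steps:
$Q = 12100$ ($Q = \left(-110\right)^{2} = 12100$)
$\left(Q - 29032\right) - 3741 = \left(12100 - 29032\right) - 3741 = -16932 - 3741 = -20673$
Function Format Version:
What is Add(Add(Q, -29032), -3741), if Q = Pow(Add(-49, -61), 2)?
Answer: -20673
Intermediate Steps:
Q = 12100 (Q = Pow(-110, 2) = 12100)
Add(Add(Q, -29032), -3741) = Add(Add(12100, -29032), -3741) = Add(-16932, -3741) = -20673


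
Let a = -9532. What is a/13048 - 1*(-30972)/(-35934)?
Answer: -31110231/19536118 ≈ -1.5924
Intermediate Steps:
a/13048 - 1*(-30972)/(-35934) = -9532/13048 - 1*(-30972)/(-35934) = -9532*1/13048 + 30972*(-1/35934) = -2383/3262 - 5162/5989 = -31110231/19536118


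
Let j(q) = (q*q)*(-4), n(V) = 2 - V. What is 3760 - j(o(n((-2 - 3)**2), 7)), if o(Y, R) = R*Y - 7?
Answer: 116656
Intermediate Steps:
o(Y, R) = -7 + R*Y
j(q) = -4*q**2 (j(q) = q**2*(-4) = -4*q**2)
3760 - j(o(n((-2 - 3)**2), 7)) = 3760 - (-4)*(-7 + 7*(2 - (-2 - 3)**2))**2 = 3760 - (-4)*(-7 + 7*(2 - 1*(-5)**2))**2 = 3760 - (-4)*(-7 + 7*(2 - 1*25))**2 = 3760 - (-4)*(-7 + 7*(2 - 25))**2 = 3760 - (-4)*(-7 + 7*(-23))**2 = 3760 - (-4)*(-7 - 161)**2 = 3760 - (-4)*(-168)**2 = 3760 - (-4)*28224 = 3760 - 1*(-112896) = 3760 + 112896 = 116656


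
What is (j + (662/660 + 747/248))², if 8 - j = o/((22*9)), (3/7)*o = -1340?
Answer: 104868475161961/135630158400 ≈ 773.19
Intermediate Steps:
o = -9380/3 (o = (7/3)*(-1340) = -9380/3 ≈ -3126.7)
j = 7066/297 (j = 8 - (-9380)/(3*(22*9)) = 8 - (-9380)/(3*198) = 8 - 1*(-4690/297) = 8 + 4690/297 = 7066/297 ≈ 23.791)
(j + (662/660 + 747/248))² = (7066/297 + (662/660 + 747/248))² = (7066/297 + (662*(1/660) + 747*(1/248)))² = (7066/297 + (331/330 + 747/248))² = (7066/297 + 164299/40920)² = (10240531/368280)² = 104868475161961/135630158400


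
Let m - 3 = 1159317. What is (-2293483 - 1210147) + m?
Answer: -2344310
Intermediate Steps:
m = 1159320 (m = 3 + 1159317 = 1159320)
(-2293483 - 1210147) + m = (-2293483 - 1210147) + 1159320 = -3503630 + 1159320 = -2344310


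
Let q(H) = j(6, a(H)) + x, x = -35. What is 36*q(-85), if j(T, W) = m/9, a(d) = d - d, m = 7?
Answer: -1232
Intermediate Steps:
a(d) = 0
j(T, W) = 7/9
q(H) = -308/9 (q(H) = 7/9 - 35 = -308/9)
36*q(-85) = 36*(-308/9) = -1232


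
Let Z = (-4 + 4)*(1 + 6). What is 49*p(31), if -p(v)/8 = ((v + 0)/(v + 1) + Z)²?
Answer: -47089/128 ≈ -367.88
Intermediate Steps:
Z = 0 (Z = 0*7 = 0)
p(v) = -8*v²/(1 + v)² (p(v) = -8*((v + 0)/(v + 1) + 0)² = -8*(v/(1 + v) + 0)² = -8*v²/(1 + v)²)
49*p(31) = 49*(-8*31²/(1 + 31)²) = 49*(-8*961/32²) = 49*(-8*961*1/1024) = 49*(-961/128) = -47089/128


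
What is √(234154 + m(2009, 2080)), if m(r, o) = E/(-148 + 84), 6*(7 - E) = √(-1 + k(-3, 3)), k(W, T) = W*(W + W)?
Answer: √(539490564 + 6*√17)/48 ≈ 483.89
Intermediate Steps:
k(W, T) = 2*W² (k(W, T) = W*(2*W) = 2*W²)
E = 7 - √17/6 (E = 7 - √(-1 + 2*(-3)²)/6 = 7 - √(-1 + 2*9)/6 = 7 - √(-1 + 18)/6 = 7 - √17/6 ≈ 6.3128)
m(r, o) = -7/64 + √17/384 (m(r, o) = (7 - √17/6)/(-148 + 84) = (7 - √17/6)/(-64) = (7 - √17/6)*(-1/64) = -7/64 + √17/384)
√(234154 + m(2009, 2080)) = √(234154 + (-7/64 + √17/384)) = √(14985849/64 + √17/384)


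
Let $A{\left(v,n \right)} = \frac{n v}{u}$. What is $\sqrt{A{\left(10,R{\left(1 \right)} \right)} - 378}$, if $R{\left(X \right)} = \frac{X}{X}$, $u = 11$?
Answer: $\frac{2 i \sqrt{11407}}{11} \approx 19.419 i$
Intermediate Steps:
$R{\left(X \right)} = 1$
$A{\left(v,n \right)} = \frac{n v}{11}$
$\sqrt{A{\left(10,R{\left(1 \right)} \right)} - 378} = \sqrt{\frac{1}{11} \cdot 1 \cdot 10 - 378} = \sqrt{\frac{10}{11} - 378} = \sqrt{- \frac{4148}{11}} = \frac{2 i \sqrt{11407}}{11}$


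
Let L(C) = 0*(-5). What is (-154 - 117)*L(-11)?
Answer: 0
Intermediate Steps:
L(C) = 0
(-154 - 117)*L(-11) = (-154 - 117)*0 = -271*0 = 0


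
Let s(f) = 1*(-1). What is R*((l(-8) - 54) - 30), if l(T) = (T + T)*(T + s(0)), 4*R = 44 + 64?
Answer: 1620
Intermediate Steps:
s(f) = -1
R = 27 (R = (44 + 64)/4 = (1/4)*108 = 27)
l(T) = 2*T*(-1 + T) (l(T) = (T + T)*(T - 1) = (2*T)*(-1 + T) = 2*T*(-1 + T))
R*((l(-8) - 54) - 30) = 27*((2*(-8)*(-1 - 8) - 54) - 30) = 27*((2*(-8)*(-9) - 54) - 30) = 27*((144 - 54) - 30) = 27*(90 - 30) = 27*60 = 1620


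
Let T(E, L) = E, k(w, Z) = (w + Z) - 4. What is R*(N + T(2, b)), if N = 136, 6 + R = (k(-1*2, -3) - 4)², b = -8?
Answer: 22494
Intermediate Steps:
k(w, Z) = -4 + Z + w (k(w, Z) = (Z + w) - 4 = -4 + Z + w)
R = 163 (R = -6 + ((-4 - 3 - 1*2) - 4)² = -6 + ((-4 - 3 - 2) - 4)² = -6 + (-9 - 4)² = -6 + (-13)² = -6 + 169 = 163)
R*(N + T(2, b)) = 163*(136 + 2) = 163*138 = 22494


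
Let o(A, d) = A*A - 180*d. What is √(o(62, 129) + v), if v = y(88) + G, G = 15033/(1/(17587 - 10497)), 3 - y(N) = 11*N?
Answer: √106563629 ≈ 10323.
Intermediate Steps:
y(N) = 3 - 11*N
G = 106583970 (G = 15033/(1/7090) = 15033*7090 = 106583970)
o(A, d) = A² - 180*d
v = 106583005 (v = (3 - 11*88) + 106583970 = (3 - 968) + 106583970 = -965 + 106583970 = 106583005)
√(o(62, 129) + v) = √((62² - 180*129) + 106583005) = √((3844 - 23220) + 106583005) = √(-19376 + 106583005) = √106563629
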